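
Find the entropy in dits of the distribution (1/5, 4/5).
0.2173 dits

Shannon entropy is H(X) = -Σ p(x) log p(x).

For P = (1/5, 4/5):
H = -1/5 × log_10(1/5) -4/5 × log_10(4/5)
H = 0.2173 dits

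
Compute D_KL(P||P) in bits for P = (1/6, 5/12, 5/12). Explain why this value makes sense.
0.0000 bits

KL divergence satisfies the Gibbs inequality: D_KL(P||Q) ≥ 0 for all distributions P, Q.

D_KL(P||Q) = Σ p(x) log(p(x)/q(x))
Each term is p(x) × log_2(p(x)/p(x)) = p(x) × log_2(1) = 0, so the sum is 0.
D_KL(P||Q) = 0.0000 bits

When P = Q, the KL divergence is exactly 0, as there is no 'divergence' between identical distributions.

This non-negativity is a fundamental property: relative entropy cannot be negative because it measures how different Q is from P.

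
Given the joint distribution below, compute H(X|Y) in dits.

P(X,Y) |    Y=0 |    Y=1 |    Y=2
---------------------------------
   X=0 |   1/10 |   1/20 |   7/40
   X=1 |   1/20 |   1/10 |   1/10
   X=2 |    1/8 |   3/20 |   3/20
0.4536 dits

Using the chain rule: H(X|Y) = H(X,Y) - H(Y)

First, compute H(X,Y) = 0.9226 dits

Marginal P(Y) = (11/40, 3/10, 17/40)
H(Y) = 0.4690 dits

H(X|Y) = H(X,Y) - H(Y) = 0.9226 - 0.4690 = 0.4536 dits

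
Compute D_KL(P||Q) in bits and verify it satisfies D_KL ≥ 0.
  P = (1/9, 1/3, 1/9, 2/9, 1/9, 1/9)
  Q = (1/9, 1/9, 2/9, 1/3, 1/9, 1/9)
0.2872 bits

KL divergence satisfies the Gibbs inequality: D_KL(P||Q) ≥ 0 for all distributions P, Q.

D_KL(P||Q) = Σ p(x) log(p(x)/q(x))
Term by term:
  x=0: 1/9 × log_2[(1/9)/(1/9)] = 0.0000
  x=1: 1/3 × log_2[(1/3)/(1/9)] = 0.5283
  x=2: 1/9 × log_2[(1/9)/(2/9)] = -0.1111
  x=3: 2/9 × log_2[(2/9)/(1/3)] = -0.1300
  x=4: 1/9 × log_2[(1/9)/(1/9)] = 0.0000
  x=5: 1/9 × log_2[(1/9)/(1/9)] = 0.0000
D_KL(P||Q) = 0.2872 bits

D_KL(P||Q) = 0.2872 ≥ 0 ✓

This non-negativity is a fundamental property: relative entropy cannot be negative because it measures how different Q is from P.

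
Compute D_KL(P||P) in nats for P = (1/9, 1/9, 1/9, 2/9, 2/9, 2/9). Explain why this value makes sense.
0.0000 nats

KL divergence satisfies the Gibbs inequality: D_KL(P||Q) ≥ 0 for all distributions P, Q.

D_KL(P||Q) = Σ p(x) log(p(x)/q(x))
Each term is p(x) × log_e(p(x)/p(x)) = p(x) × log_e(1) = 0, so the sum is 0.
D_KL(P||Q) = 0.0000 nats

When P = Q, the KL divergence is exactly 0, as there is no 'divergence' between identical distributions.

This non-negativity is a fundamental property: relative entropy cannot be negative because it measures how different Q is from P.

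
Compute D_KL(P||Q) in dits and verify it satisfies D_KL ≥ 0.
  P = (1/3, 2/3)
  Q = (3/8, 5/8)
0.0016 dits

KL divergence satisfies the Gibbs inequality: D_KL(P||Q) ≥ 0 for all distributions P, Q.

D_KL(P||Q) = Σ p(x) log(p(x)/q(x))
Term by term:
  x=0: 1/3 × log_10[(1/3)/(3/8)] = -0.0171
  x=1: 2/3 × log_10[(2/3)/(5/8)] = 0.0187
D_KL(P||Q) = 0.0016 dits

D_KL(P||Q) = 0.0016 ≥ 0 ✓

This non-negativity is a fundamental property: relative entropy cannot be negative because it measures how different Q is from P.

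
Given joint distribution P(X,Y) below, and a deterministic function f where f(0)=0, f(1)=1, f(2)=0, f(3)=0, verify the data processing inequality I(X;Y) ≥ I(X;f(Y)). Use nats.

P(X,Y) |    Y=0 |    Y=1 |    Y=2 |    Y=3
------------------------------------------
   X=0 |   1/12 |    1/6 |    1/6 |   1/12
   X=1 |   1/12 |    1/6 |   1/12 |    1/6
I(X;Y) = 0.0283, I(X;f(Y)) = 0.0000, inequality holds: 0.0283 ≥ 0.0000

Data Processing Inequality: For any Markov chain X → Y → Z, we have I(X;Y) ≥ I(X;Z).

Here Z = f(Y) is a deterministic function of Y, forming X → Y → Z.

Original I(X;Y) = 0.0283 nats

After applying f:
P(X,Z) where Z=f(Y):
- P(X,Z=0) = P(X,Y=0) + P(X,Y=2) + P(X,Y=3)
- P(X,Z=1) = P(X,Y=1)

I(X;Z) = I(X;f(Y)) = 0.0000 nats

Verification: 0.0283 ≥ 0.0000 ✓

Information cannot be created by processing; the function f can only lose information about X.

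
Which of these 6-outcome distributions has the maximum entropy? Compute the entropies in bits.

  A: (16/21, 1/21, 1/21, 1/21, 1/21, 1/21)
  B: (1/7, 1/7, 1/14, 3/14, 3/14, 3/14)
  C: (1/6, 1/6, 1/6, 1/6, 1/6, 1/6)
C

For a discrete distribution over n outcomes, entropy is maximized by the uniform distribution.

Computing entropies:
H(A) = 1.3447 bits
H(B) = 2.5027 bits
H(C) = 2.5850 bits

The uniform distribution (where all probabilities equal 1/6) achieves the maximum entropy of log_2(6) = 2.5850 bits.

Distribution C has the highest entropy.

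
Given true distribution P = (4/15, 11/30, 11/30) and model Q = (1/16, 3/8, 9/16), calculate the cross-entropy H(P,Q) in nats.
1.3100 nats

Cross-entropy: H(P,Q) = -Σ p(x) log q(x)

Alternatively: H(P,Q) = H(P) + D_KL(P||Q)
H(P) = 1.0882 nats
D_KL(P||Q) = 0.2217 nats

H(P,Q) = 1.0882 + 0.2217 = 1.3100 nats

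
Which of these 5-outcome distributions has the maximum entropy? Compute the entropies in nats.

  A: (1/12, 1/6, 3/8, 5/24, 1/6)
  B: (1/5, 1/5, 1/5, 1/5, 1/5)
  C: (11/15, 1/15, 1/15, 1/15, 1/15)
B

For a discrete distribution over n outcomes, entropy is maximized by the uniform distribution.

Computing entropies:
H(A) = 1.4989 nats
H(B) = 1.6094 nats
H(C) = 0.9496 nats

The uniform distribution (where all probabilities equal 1/5) achieves the maximum entropy of log_e(5) = 1.6094 nats.

Distribution B has the highest entropy.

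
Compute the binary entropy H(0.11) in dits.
0.1505 dits

The binary entropy function is:
H(p) = -p log(p) - (1-p) log(1-p)

H(0.11) = -0.11 × log_10(0.11) - 0.89 × log_10(0.89)
H(0.11) = 0.1505 dits

Note: Binary entropy is maximized at p=0.5 (H=1 bit) and minimized at p=0 or p=1 (H=0).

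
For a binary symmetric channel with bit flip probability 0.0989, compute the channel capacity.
0.5345 bits

For a binary symmetric channel (BSC) with error probability p:
Capacity C = 1 - H(p) bits per symbol

where H(p) = -p log₂(p) - (1-p) log₂(1-p) is the binary entropy function.

H(0.0989) = 0.4655 bits
C = 1 - 0.4655 = 0.5345 bits per symbol

This means we can reliably transmit up to 0.5345 bits of information per channel use.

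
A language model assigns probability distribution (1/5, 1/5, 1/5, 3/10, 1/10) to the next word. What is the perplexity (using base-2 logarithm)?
4.7451

Perplexity is 2^H (or exp(H) for natural log).

First, H = -Σ p log p = 2.2464 bits
Perplexity = 2^2.2464 = 4.7451

Interpretation: The model's uncertainty is equivalent to choosing uniformly among 4.7 options.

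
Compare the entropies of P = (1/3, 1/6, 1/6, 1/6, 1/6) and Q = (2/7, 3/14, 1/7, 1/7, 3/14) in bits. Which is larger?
Q

Computing entropies in bits:
H(P) = 2.2516
H(Q) = 2.2709

Distribution Q has higher entropy.

Intuition: The distribution closer to uniform (more spread out) has higher entropy.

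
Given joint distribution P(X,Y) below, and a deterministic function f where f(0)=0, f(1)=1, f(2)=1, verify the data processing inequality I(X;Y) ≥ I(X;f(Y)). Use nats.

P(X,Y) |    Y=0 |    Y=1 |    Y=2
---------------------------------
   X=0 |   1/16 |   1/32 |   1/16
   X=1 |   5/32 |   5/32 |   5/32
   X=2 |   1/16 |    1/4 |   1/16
I(X;Y) = 0.0701, I(X;f(Y)) = 0.0216, inequality holds: 0.0701 ≥ 0.0216

Data Processing Inequality: For any Markov chain X → Y → Z, we have I(X;Y) ≥ I(X;Z).

Here Z = f(Y) is a deterministic function of Y, forming X → Y → Z.

Original I(X;Y) = 0.0701 nats

After applying f:
P(X,Z) where Z=f(Y):
- P(X,Z=0) = P(X,Y=0)
- P(X,Z=1) = P(X,Y=1) + P(X,Y=2)

I(X;Z) = I(X;f(Y)) = 0.0216 nats

Verification: 0.0701 ≥ 0.0216 ✓

Information cannot be created by processing; the function f can only lose information about X.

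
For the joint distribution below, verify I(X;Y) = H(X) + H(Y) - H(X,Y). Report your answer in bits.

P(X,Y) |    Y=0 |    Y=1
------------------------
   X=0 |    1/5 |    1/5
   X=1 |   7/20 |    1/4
I(X;Y) = 0.0049 bits

Mutual information has multiple equivalent forms:
- I(X;Y) = H(X) - H(X|Y)
- I(X;Y) = H(Y) - H(Y|X)
- I(X;Y) = H(X) + H(Y) - H(X,Y)

Computing all quantities:
H(X) = 0.9710, H(Y) = 0.9928, H(X,Y) = 1.9589
H(X|Y) = 0.9661, H(Y|X) = 0.9879

Verification:
H(X) - H(X|Y) = 0.9710 - 0.9661 = 0.0049
H(Y) - H(Y|X) = 0.9928 - 0.9879 = 0.0049
H(X) + H(Y) - H(X,Y) = 0.9710 + 0.9928 - 1.9589 = 0.0049

All forms give I(X;Y) = 0.0049 bits. ✓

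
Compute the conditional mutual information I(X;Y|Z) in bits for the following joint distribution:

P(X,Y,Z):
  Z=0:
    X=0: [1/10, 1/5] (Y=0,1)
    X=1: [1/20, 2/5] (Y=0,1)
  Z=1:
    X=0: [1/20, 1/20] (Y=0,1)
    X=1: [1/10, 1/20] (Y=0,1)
0.0445 bits

Conditional mutual information: I(X;Y|Z) = H(X|Z) + H(Y|Z) - H(X,Y|Z)

H(Z) = 0.8113
H(X,Z) = 1.7822 → H(X|Z) = 0.9710
H(Y,Z) = 1.5955 → H(Y|Z) = 0.7842
H(X,Y,Z) = 2.5219 → H(X,Y|Z) = 1.7106

I(X;Y|Z) = 0.9710 + 0.7842 - 1.7106 = 0.0445 bits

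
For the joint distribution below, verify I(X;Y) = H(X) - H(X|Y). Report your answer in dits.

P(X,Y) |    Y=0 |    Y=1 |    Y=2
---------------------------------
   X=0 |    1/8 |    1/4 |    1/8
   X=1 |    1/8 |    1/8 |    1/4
I(X;Y) = 0.0184 dits

Mutual information has multiple equivalent forms:
- I(X;Y) = H(X) - H(X|Y)
- I(X;Y) = H(Y) - H(Y|X)
- I(X;Y) = H(X) + H(Y) - H(X,Y)

Computing all quantities:
H(X) = 0.3010, H(Y) = 0.4700, H(X,Y) = 0.7526
H(X|Y) = 0.2826, H(Y|X) = 0.4515

Verification:
H(X) - H(X|Y) = 0.3010 - 0.2826 = 0.0184
H(Y) - H(Y|X) = 0.4700 - 0.4515 = 0.0184
H(X) + H(Y) - H(X,Y) = 0.3010 + 0.4700 - 0.7526 = 0.0184

All forms give I(X;Y) = 0.0184 dits. ✓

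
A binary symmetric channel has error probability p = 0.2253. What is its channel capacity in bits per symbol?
0.2303 bits

For a binary symmetric channel (BSC) with error probability p:
Capacity C = 1 - H(p) bits per symbol

where H(p) = -p log₂(p) - (1-p) log₂(1-p) is the binary entropy function.

H(0.2253) = 0.7697 bits
C = 1 - 0.7697 = 0.2303 bits per symbol

This means we can reliably transmit up to 0.2303 bits of information per channel use.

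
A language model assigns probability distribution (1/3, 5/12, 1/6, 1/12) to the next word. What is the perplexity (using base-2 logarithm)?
3.4442

Perplexity is 2^H (or exp(H) for natural log).

First, H = -Σ p log p = 1.7842 bits
Perplexity = 2^1.7842 = 3.4442

Interpretation: The model's uncertainty is equivalent to choosing uniformly among 3.4 options.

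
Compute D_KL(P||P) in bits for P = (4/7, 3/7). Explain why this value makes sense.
0.0000 bits

KL divergence satisfies the Gibbs inequality: D_KL(P||Q) ≥ 0 for all distributions P, Q.

D_KL(P||Q) = Σ p(x) log(p(x)/q(x))
Each term is p(x) × log_2(p(x)/p(x)) = p(x) × log_2(1) = 0, so the sum is 0.
D_KL(P||Q) = 0.0000 bits

When P = Q, the KL divergence is exactly 0, as there is no 'divergence' between identical distributions.

This non-negativity is a fundamental property: relative entropy cannot be negative because it measures how different Q is from P.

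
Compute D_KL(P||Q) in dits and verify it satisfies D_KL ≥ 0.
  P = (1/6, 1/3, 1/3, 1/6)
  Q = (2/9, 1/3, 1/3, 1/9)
0.0085 dits

KL divergence satisfies the Gibbs inequality: D_KL(P||Q) ≥ 0 for all distributions P, Q.

D_KL(P||Q) = Σ p(x) log(p(x)/q(x))
Term by term:
  x=0: 1/6 × log_10[(1/6)/(2/9)] = -0.0208
  x=1: 1/3 × log_10[(1/3)/(1/3)] = 0.0000
  x=2: 1/3 × log_10[(1/3)/(1/3)] = 0.0000
  x=3: 1/6 × log_10[(1/6)/(1/9)] = 0.0293
D_KL(P||Q) = 0.0085 dits

D_KL(P||Q) = 0.0085 ≥ 0 ✓

This non-negativity is a fundamental property: relative entropy cannot be negative because it measures how different Q is from P.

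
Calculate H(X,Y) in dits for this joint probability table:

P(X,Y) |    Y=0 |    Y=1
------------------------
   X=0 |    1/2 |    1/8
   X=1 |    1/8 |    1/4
0.5268 dits

Joint entropy is H(X,Y) = -Σ_{x,y} p(x,y) log p(x,y).

Summing over all non-zero entries:
H(X,Y) = -[1/2·log_10(1/2) + 1/8·log_10(1/8) + 1/8·log_10(1/8) + 1/4·log_10(1/4)]
H(X,Y) = 0.5268 dits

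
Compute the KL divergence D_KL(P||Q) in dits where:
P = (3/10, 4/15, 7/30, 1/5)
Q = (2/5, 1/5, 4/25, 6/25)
0.0182 dits

KL divergence: D_KL(P||Q) = Σ p(x) log(p(x)/q(x))

Computing term by term:
  x=0: 3/10 × log_10[(3/10)/(2/5)] = 3/10 × -0.1249 = -0.0375
  x=1: 4/15 × log_10[(4/15)/(1/5)] = 4/15 × 0.1249 = 0.0333
  x=2: 7/30 × log_10[(7/30)/(4/25)] = 7/30 × 0.1639 = 0.0382
  x=3: 1/5 × log_10[(1/5)/(6/25)] = 1/5 × -0.0792 = -0.0158

D_KL(P||Q) = 0.0182 dits

Note: KL divergence is always non-negative and equals 0 iff P = Q.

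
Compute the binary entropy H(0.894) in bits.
0.4877 bits

The binary entropy function is:
H(p) = -p log(p) - (1-p) log(1-p)

H(0.894) = -0.894 × log_2(0.894) - 0.106 × log_2(0.106)
H(0.894) = 0.4877 bits

Note: Binary entropy is maximized at p=0.5 (H=1 bit) and minimized at p=0 or p=1 (H=0).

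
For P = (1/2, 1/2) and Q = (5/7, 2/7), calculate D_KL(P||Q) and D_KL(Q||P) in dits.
D_KL(P||Q) = 0.0441, D_KL(Q||P) = 0.0412

KL divergence is not symmetric: D_KL(P||Q) ≠ D_KL(Q||P) in general.

D_KL(P||Q) = 0.0441 dits
D_KL(Q||P) = 0.0412 dits

No, they are not equal!

This asymmetry is why KL divergence is not a true distance metric.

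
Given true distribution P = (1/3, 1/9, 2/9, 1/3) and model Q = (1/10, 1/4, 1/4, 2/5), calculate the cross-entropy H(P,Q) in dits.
0.6667 dits

Cross-entropy: H(P,Q) = -Σ p(x) log q(x)

Alternatively: H(P,Q) = H(P) + D_KL(P||Q)
H(P) = 0.5693 dits
D_KL(P||Q) = 0.0974 dits

H(P,Q) = 0.5693 + 0.0974 = 0.6667 dits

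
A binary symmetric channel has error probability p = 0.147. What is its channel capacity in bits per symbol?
0.3977 bits

For a binary symmetric channel (BSC) with error probability p:
Capacity C = 1 - H(p) bits per symbol

where H(p) = -p log₂(p) - (1-p) log₂(1-p) is the binary entropy function.

H(0.147) = 0.6023 bits
C = 1 - 0.6023 = 0.3977 bits per symbol

This means we can reliably transmit up to 0.3977 bits of information per channel use.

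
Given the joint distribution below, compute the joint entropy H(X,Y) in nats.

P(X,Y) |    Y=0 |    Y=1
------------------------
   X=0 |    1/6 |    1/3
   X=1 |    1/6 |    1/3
1.3297 nats

Joint entropy is H(X,Y) = -Σ_{x,y} p(x,y) log p(x,y).

Summing over all non-zero entries:
H(X,Y) = -[1/6·log_e(1/6) + 1/3·log_e(1/3) + 1/6·log_e(1/6) + 1/3·log_e(1/3)]
H(X,Y) = 1.3297 nats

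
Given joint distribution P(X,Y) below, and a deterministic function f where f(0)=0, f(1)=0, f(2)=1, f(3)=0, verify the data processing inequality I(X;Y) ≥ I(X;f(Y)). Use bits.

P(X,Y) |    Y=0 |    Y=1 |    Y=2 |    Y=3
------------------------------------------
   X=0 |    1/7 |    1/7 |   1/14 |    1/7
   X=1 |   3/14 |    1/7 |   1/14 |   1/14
I(X;Y) = 0.0279, I(X;f(Y)) = 0.0000, inequality holds: 0.0279 ≥ 0.0000

Data Processing Inequality: For any Markov chain X → Y → Z, we have I(X;Y) ≥ I(X;Z).

Here Z = f(Y) is a deterministic function of Y, forming X → Y → Z.

Original I(X;Y) = 0.0279 bits

After applying f:
P(X,Z) where Z=f(Y):
- P(X,Z=0) = P(X,Y=0) + P(X,Y=1) + P(X,Y=3)
- P(X,Z=1) = P(X,Y=2)

I(X;Z) = I(X;f(Y)) = 0.0000 bits

Verification: 0.0279 ≥ 0.0000 ✓

Information cannot be created by processing; the function f can only lose information about X.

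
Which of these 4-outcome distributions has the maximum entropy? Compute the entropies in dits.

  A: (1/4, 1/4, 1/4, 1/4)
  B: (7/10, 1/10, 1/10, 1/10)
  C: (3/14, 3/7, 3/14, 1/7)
A

For a discrete distribution over n outcomes, entropy is maximized by the uniform distribution.

Computing entropies:
H(A) = 0.6021 dits
H(B) = 0.4084 dits
H(C) = 0.5651 dits

The uniform distribution (where all probabilities equal 1/4) achieves the maximum entropy of log_10(4) = 0.6021 dits.

Distribution A has the highest entropy.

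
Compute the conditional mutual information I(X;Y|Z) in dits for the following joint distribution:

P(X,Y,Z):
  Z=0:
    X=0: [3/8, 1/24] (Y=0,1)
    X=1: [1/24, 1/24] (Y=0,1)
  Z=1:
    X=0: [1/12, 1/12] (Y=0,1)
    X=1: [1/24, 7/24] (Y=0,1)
0.0313 dits

Conditional mutual information: I(X;Y|Z) = H(X|Z) + H(Y|Z) - H(X,Y|Z)

H(Z) = 0.3010
H(X,Z) = 0.5371 → H(X|Z) = 0.2361
H(Y,Z) = 0.5210 → H(Y|Z) = 0.2199
H(X,Y,Z) = 0.7257 → H(X,Y|Z) = 0.4247

I(X;Y|Z) = 0.2361 + 0.2199 - 0.4247 = 0.0313 dits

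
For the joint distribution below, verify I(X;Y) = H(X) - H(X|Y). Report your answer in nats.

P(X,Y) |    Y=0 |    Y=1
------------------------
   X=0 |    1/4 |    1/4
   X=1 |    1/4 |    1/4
I(X;Y) = 0.0000 nats

Mutual information has multiple equivalent forms:
- I(X;Y) = H(X) - H(X|Y)
- I(X;Y) = H(Y) - H(Y|X)
- I(X;Y) = H(X) + H(Y) - H(X,Y)

Computing all quantities:
H(X) = 0.6931, H(Y) = 0.6931, H(X,Y) = 1.3863
H(X|Y) = 0.6931, H(Y|X) = 0.6931

Verification:
H(X) - H(X|Y) = 0.6931 - 0.6931 = 0.0000
H(Y) - H(Y|X) = 0.6931 - 0.6931 = 0.0000
H(X) + H(Y) - H(X,Y) = 0.6931 + 0.6931 - 1.3863 = 0.0000

All forms give I(X;Y) = 0.0000 nats. ✓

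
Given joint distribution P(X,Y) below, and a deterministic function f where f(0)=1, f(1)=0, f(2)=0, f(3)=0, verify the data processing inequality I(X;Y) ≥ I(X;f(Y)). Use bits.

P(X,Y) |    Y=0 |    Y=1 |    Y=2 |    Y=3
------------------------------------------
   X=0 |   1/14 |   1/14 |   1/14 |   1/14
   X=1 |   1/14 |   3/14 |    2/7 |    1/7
I(X;Y) = 0.0339, I(X;f(Y)) = 0.0249, inequality holds: 0.0339 ≥ 0.0249

Data Processing Inequality: For any Markov chain X → Y → Z, we have I(X;Y) ≥ I(X;Z).

Here Z = f(Y) is a deterministic function of Y, forming X → Y → Z.

Original I(X;Y) = 0.0339 bits

After applying f:
P(X,Z) where Z=f(Y):
- P(X,Z=0) = P(X,Y=1) + P(X,Y=2) + P(X,Y=3)
- P(X,Z=1) = P(X,Y=0)

I(X;Z) = I(X;f(Y)) = 0.0249 bits

Verification: 0.0339 ≥ 0.0249 ✓

Information cannot be created by processing; the function f can only lose information about X.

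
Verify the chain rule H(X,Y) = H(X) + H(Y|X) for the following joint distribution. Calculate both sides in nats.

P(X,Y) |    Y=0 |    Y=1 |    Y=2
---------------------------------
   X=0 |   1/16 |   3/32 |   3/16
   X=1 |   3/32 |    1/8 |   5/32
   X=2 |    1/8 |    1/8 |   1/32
H(X,Y) = 2.1091, H(X) = 1.0916, H(Y|X) = 1.0175 (all in nats)

Chain rule: H(X,Y) = H(X) + H(Y|X)

Left side — joint entropy directly:
H(X,Y) = -Σ p(x,y) log p(x,y) = 2.1091 nats

Right side — compute H(Y|X) from the conditional distributions:
P(X) = (11/32, 3/8, 9/32), so H(X) = 1.0916 nats
H(Y|X) = Σ_x P(X=x) · H(Y|X=x):
  P(Y|X=0) = (2/11, 3/11, 6/11), H(Y|X=0) = 0.9949, weight P(X=0) = 11/32
  P(Y|X=1) = (1/4, 1/3, 5/12), H(Y|X=1) = 1.0776, weight P(X=1) = 3/8
  P(Y|X=2) = (4/9, 4/9, 1/9), H(Y|X=2) = 0.9650, weight P(X=2) = 9/32
H(Y|X) = 1.0175 nats

H(X) + H(Y|X) = 1.0916 + 1.0175 = 2.1091 nats

Both sides equal 2.1091 nats. ✓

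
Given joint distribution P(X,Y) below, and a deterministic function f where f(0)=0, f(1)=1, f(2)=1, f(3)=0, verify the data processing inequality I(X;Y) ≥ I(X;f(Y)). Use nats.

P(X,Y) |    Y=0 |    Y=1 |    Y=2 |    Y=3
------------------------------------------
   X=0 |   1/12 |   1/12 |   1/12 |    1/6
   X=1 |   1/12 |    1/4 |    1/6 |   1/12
I(X;Y) = 0.0580, I(X;f(Y)) = 0.0498, inequality holds: 0.0580 ≥ 0.0498

Data Processing Inequality: For any Markov chain X → Y → Z, we have I(X;Y) ≥ I(X;Z).

Here Z = f(Y) is a deterministic function of Y, forming X → Y → Z.

Original I(X;Y) = 0.0580 nats

After applying f:
P(X,Z) where Z=f(Y):
- P(X,Z=0) = P(X,Y=0) + P(X,Y=3)
- P(X,Z=1) = P(X,Y=1) + P(X,Y=2)

I(X;Z) = I(X;f(Y)) = 0.0498 nats

Verification: 0.0580 ≥ 0.0498 ✓

Information cannot be created by processing; the function f can only lose information about X.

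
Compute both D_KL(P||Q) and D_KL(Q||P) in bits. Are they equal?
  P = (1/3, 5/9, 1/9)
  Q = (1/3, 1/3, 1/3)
D_KL(P||Q) = 0.2333, D_KL(Q||P) = 0.2827

KL divergence is not symmetric: D_KL(P||Q) ≠ D_KL(Q||P) in general.

D_KL(P||Q) = 0.2333 bits
D_KL(Q||P) = 0.2827 bits

No, they are not equal!

This asymmetry is why KL divergence is not a true distance metric.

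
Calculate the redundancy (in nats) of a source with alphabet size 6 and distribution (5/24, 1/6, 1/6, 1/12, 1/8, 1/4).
0.0541 nats

Redundancy measures how far a source is from maximum entropy:
R = H_max - H(X)

Maximum entropy for 6 symbols: H_max = log_e(6) = 1.7918 nats
Actual entropy: H(X) = 1.7376 nats
Redundancy: R = 1.7918 - 1.7376 = 0.0541 nats

This redundancy represents potential for compression: the source could be compressed by 0.0541 nats per symbol.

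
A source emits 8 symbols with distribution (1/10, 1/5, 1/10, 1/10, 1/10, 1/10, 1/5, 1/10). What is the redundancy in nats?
0.0541 nats

Redundancy measures how far a source is from maximum entropy:
R = H_max - H(X)

Maximum entropy for 8 symbols: H_max = log_e(8) = 2.0794 nats
Actual entropy: H(X) = 2.0253 nats
Redundancy: R = 2.0794 - 2.0253 = 0.0541 nats

This redundancy represents potential for compression: the source could be compressed by 0.0541 nats per symbol.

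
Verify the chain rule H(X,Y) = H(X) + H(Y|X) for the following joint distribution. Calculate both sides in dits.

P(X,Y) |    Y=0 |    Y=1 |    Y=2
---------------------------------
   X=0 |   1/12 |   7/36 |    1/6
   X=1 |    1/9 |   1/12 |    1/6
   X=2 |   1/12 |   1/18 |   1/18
H(X,Y) = 0.9130, H(X) = 0.4546, H(Y|X) = 0.4584 (all in dits)

Chain rule: H(X,Y) = H(X) + H(Y|X)

Left side — joint entropy directly:
H(X,Y) = -Σ p(x,y) log p(x,y) = 0.9130 dits

Right side — compute H(Y|X) from the conditional distributions:
P(X) = (4/9, 13/36, 7/36), so H(X) = 0.4546 dits
H(Y|X) = Σ_x P(X=x) · H(Y|X=x):
  P(Y|X=0) = (3/16, 7/16, 3/8), H(Y|X=0) = 0.4531, weight P(X=0) = 4/9
  P(Y|X=1) = (4/13, 3/13, 6/13), H(Y|X=1) = 0.4594, weight P(X=1) = 13/36
  P(Y|X=2) = (3/7, 2/7, 2/7), H(Y|X=2) = 0.4686, weight P(X=2) = 7/36
H(Y|X) = 0.4584 dits

H(X) + H(Y|X) = 0.4546 + 0.4584 = 0.9130 dits

Both sides equal 0.9130 dits. ✓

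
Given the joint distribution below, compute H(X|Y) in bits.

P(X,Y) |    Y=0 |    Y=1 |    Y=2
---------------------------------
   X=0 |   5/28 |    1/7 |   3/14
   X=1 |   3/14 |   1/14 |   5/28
0.9778 bits

Using the chain rule: H(X|Y) = H(X,Y) - H(Y)

First, compute H(X,Y) = 2.5131 bits

Marginal P(Y) = (11/28, 3/14, 11/28)
H(Y) = 1.5353 bits

H(X|Y) = H(X,Y) - H(Y) = 2.5131 - 1.5353 = 0.9778 bits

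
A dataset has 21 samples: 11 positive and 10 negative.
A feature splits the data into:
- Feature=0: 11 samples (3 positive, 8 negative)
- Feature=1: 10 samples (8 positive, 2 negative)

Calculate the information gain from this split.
0.2118 bits

Information Gain = H(Y) - H(Y|Feature)

Before split:
P(positive) = 11/21 = 0.5238
H(Y) = 0.9984 bits

After split:
Feature=0: H = 0.8454 bits (weight = 11/21)
Feature=1: H = 0.7219 bits (weight = 10/21)
H(Y|Feature) = (11/21)×0.8454 + (10/21)×0.7219 = 0.7866 bits

Information Gain = 0.9984 - 0.7866 = 0.2118 bits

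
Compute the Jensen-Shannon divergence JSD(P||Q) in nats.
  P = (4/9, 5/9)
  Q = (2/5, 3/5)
0.0010 nats

Jensen-Shannon divergence is:
JSD(P||Q) = 0.5 × D_KL(P||M) + 0.5 × D_KL(Q||M)
where M = 0.5 × (P + Q) is the mixture distribution.

M = 0.5 × (4/9, 5/9) + 0.5 × (2/5, 3/5) = (0.422222, 0.577778)

D_KL(P||M) = 0.0010 nats
D_KL(Q||M) = 0.0010 nats

JSD(P||Q) = 0.5 × 0.0010 + 0.5 × 0.0010 = 0.0010 nats

Unlike KL divergence, JSD is symmetric and bounded: 0 ≤ JSD ≤ log(2).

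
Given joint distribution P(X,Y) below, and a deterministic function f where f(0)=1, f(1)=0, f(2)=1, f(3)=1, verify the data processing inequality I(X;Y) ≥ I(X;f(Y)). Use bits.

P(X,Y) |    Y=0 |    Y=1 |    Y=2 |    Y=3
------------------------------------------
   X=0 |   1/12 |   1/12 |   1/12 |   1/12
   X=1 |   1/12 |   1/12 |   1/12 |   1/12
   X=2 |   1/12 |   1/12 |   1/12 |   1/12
I(X;Y) = 0.0000, I(X;f(Y)) = 0.0000, inequality holds: 0.0000 ≥ 0.0000

Data Processing Inequality: For any Markov chain X → Y → Z, we have I(X;Y) ≥ I(X;Z).

Here Z = f(Y) is a deterministic function of Y, forming X → Y → Z.

Original I(X;Y) = 0.0000 bits

After applying f:
P(X,Z) where Z=f(Y):
- P(X,Z=0) = P(X,Y=1)
- P(X,Z=1) = P(X,Y=0) + P(X,Y=2) + P(X,Y=3)

I(X;Z) = I(X;f(Y)) = 0.0000 bits

Verification: 0.0000 ≥ 0.0000 ✓

Information cannot be created by processing; the function f can only lose information about X.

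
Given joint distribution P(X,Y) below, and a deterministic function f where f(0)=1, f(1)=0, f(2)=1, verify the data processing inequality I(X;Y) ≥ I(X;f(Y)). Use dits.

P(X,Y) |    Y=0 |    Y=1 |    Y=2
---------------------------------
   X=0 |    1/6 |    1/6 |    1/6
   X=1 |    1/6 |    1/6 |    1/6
I(X;Y) = 0.0000, I(X;f(Y)) = 0.0000, inequality holds: 0.0000 ≥ 0.0000

Data Processing Inequality: For any Markov chain X → Y → Z, we have I(X;Y) ≥ I(X;Z).

Here Z = f(Y) is a deterministic function of Y, forming X → Y → Z.

Original I(X;Y) = 0.0000 dits

After applying f:
P(X,Z) where Z=f(Y):
- P(X,Z=0) = P(X,Y=1)
- P(X,Z=1) = P(X,Y=0) + P(X,Y=2)

I(X;Z) = I(X;f(Y)) = 0.0000 dits

Verification: 0.0000 ≥ 0.0000 ✓

Information cannot be created by processing; the function f can only lose information about X.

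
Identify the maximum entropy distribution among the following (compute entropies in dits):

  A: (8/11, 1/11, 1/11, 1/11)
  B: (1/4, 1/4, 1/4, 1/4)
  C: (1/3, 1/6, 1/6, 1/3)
B

For a discrete distribution over n outcomes, entropy is maximized by the uniform distribution.

Computing entropies:
H(A) = 0.3846 dits
H(B) = 0.6021 dits
H(C) = 0.5775 dits

The uniform distribution (where all probabilities equal 1/4) achieves the maximum entropy of log_10(4) = 0.6021 dits.

Distribution B has the highest entropy.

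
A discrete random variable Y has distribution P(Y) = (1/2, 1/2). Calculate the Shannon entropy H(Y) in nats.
0.6931 nats

Shannon entropy is H(X) = -Σ p(x) log p(x).

For P = (1/2, 1/2):
H = -1/2 × log_e(1/2) -1/2 × log_e(1/2)
H = 0.6931 nats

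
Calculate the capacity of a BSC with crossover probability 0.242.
0.2016 bits

For a binary symmetric channel (BSC) with error probability p:
Capacity C = 1 - H(p) bits per symbol

where H(p) = -p log₂(p) - (1-p) log₂(1-p) is the binary entropy function.

H(0.242) = 0.7984 bits
C = 1 - 0.7984 = 0.2016 bits per symbol

This means we can reliably transmit up to 0.2016 bits of information per channel use.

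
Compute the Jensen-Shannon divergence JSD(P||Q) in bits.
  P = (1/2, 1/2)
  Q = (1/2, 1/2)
0.0000 bits

Jensen-Shannon divergence is:
JSD(P||Q) = 0.5 × D_KL(P||M) + 0.5 × D_KL(Q||M)
where M = 0.5 × (P + Q) is the mixture distribution.

M = 0.5 × (1/2, 1/2) + 0.5 × (1/2, 1/2) = (1/2, 1/2)

D_KL(P||M) = 0.0000 bits
D_KL(Q||M) = 0.0000 bits

JSD(P||Q) = 0.5 × 0.0000 + 0.5 × 0.0000 = 0.0000 bits

Unlike KL divergence, JSD is symmetric and bounded: 0 ≤ JSD ≤ log(2).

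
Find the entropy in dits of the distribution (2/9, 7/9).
0.2300 dits

Shannon entropy is H(X) = -Σ p(x) log p(x).

For P = (2/9, 7/9):
H = -2/9 × log_10(2/9) -7/9 × log_10(7/9)
H = 0.2300 dits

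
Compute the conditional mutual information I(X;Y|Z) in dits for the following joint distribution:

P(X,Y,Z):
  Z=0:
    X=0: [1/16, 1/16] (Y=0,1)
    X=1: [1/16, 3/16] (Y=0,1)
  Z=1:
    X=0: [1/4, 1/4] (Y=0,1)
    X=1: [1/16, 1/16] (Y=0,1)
0.0050 dits

Conditional mutual information: I(X;Y|Z) = H(X|Z) + H(Y|Z) - H(X,Y|Z)

H(Z) = 0.2873
H(X,Z) = 0.5268 → H(X|Z) = 0.2395
H(Y,Z) = 0.5791 → H(Y|Z) = 0.2918
H(X,Y,Z) = 0.8136 → H(X,Y|Z) = 0.5263

I(X;Y|Z) = 0.2395 + 0.2918 - 0.5263 = 0.0050 dits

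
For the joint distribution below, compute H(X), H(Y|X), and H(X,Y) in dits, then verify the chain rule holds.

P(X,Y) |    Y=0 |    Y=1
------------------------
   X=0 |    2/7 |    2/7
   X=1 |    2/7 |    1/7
H(X,Y) = 0.5871, H(X) = 0.2966, H(Y|X) = 0.2905 (all in dits)

Chain rule: H(X,Y) = H(X) + H(Y|X)

Left side — joint entropy directly:
H(X,Y) = -Σ p(x,y) log p(x,y) = 0.5871 dits

Right side — compute H(Y|X) from the conditional distributions:
P(X) = (4/7, 3/7), so H(X) = 0.2966 dits
H(Y|X) = Σ_x P(X=x) · H(Y|X=x):
  P(Y|X=0) = (1/2, 1/2), H(Y|X=0) = 0.3010, weight P(X=0) = 4/7
  P(Y|X=1) = (2/3, 1/3), H(Y|X=1) = 0.2764, weight P(X=1) = 3/7
H(Y|X) = 0.2905 dits

H(X) + H(Y|X) = 0.2966 + 0.2905 = 0.5871 dits

Both sides equal 0.5871 dits. ✓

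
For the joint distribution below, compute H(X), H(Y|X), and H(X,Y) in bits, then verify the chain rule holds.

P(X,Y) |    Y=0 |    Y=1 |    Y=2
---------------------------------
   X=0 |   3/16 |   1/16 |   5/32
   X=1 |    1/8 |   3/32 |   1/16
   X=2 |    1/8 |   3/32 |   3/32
H(X,Y) = 3.0817, H(X) = 1.5671, H(Y|X) = 1.5147 (all in bits)

Chain rule: H(X,Y) = H(X) + H(Y|X)

Left side — joint entropy directly:
H(X,Y) = -Σ p(x,y) log p(x,y) = 3.0817 bits

Right side — compute H(Y|X) from the conditional distributions:
P(X) = (13/32, 9/32, 5/16), so H(X) = 1.5671 bits
H(Y|X) = Σ_x P(X=x) · H(Y|X=x):
  P(Y|X=0) = (6/13, 2/13, 5/13), H(Y|X=0) = 1.4605, weight P(X=0) = 13/32
  P(Y|X=1) = (4/9, 1/3, 2/9), H(Y|X=1) = 1.5305, weight P(X=1) = 9/32
  P(Y|X=2) = (2/5, 3/10, 3/10), H(Y|X=2) = 1.5710, weight P(X=2) = 5/16
H(Y|X) = 1.5147 bits

H(X) + H(Y|X) = 1.5671 + 1.5147 = 3.0817 bits

Both sides equal 3.0817 bits. ✓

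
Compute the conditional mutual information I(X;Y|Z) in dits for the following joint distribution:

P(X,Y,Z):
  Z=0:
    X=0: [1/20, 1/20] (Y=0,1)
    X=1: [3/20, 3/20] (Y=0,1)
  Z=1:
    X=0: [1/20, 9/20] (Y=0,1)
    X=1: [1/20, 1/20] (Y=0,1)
0.0167 dits

Conditional mutual information: I(X;Y|Z) = H(X|Z) + H(Y|Z) - H(X,Y|Z)

H(Z) = 0.2923
H(X,Z) = 0.5074 → H(X|Z) = 0.2151
H(Y,Z) = 0.5301 → H(Y|Z) = 0.2378
H(X,Y,Z) = 0.7285 → H(X,Y|Z) = 0.4362

I(X;Y|Z) = 0.2151 + 0.2378 - 0.4362 = 0.0167 dits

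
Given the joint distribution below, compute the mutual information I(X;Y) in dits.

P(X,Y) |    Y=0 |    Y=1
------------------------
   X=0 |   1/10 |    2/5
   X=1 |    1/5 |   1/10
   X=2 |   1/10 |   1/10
0.0405 dits

Mutual information: I(X;Y) = H(X) + H(Y) - H(X,Y)

Marginals:
P(X) = (1/2, 3/10, 1/5), H(X) = 0.4472 dits
P(Y) = (2/5, 3/5), H(Y) = 0.2923 dits

Joint entropy: H(X,Y) = 0.6990 dits

I(X;Y) = 0.4472 + 0.2923 - 0.6990 = 0.0405 dits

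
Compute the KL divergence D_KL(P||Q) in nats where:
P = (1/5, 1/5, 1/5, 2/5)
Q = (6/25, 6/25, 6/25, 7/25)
0.0333 nats

KL divergence: D_KL(P||Q) = Σ p(x) log(p(x)/q(x))

Computing term by term:
  x=0: 1/5 × log_e[(1/5)/(6/25)] = 1/5 × -0.1823 = -0.0365
  x=1: 1/5 × log_e[(1/5)/(6/25)] = 1/5 × -0.1823 = -0.0365
  x=2: 1/5 × log_e[(1/5)/(6/25)] = 1/5 × -0.1823 = -0.0365
  x=3: 2/5 × log_e[(2/5)/(7/25)] = 2/5 × 0.3567 = 0.1427

D_KL(P||Q) = 0.0333 nats

Note: KL divergence is always non-negative and equals 0 iff P = Q.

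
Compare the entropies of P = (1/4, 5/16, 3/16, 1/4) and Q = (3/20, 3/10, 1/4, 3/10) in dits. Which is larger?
P

Computing entropies in dits:
H(P) = 0.5952
H(Q) = 0.5878

Distribution P has higher entropy.

Intuition: The distribution closer to uniform (more spread out) has higher entropy.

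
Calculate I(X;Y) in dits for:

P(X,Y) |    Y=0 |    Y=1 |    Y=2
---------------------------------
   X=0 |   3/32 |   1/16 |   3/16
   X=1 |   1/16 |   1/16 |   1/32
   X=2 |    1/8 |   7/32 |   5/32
0.0213 dits

Mutual information: I(X;Y) = H(X) + H(Y) - H(X,Y)

Marginals:
P(X) = (11/32, 5/32, 1/2), H(X) = 0.4359 dits
P(Y) = (9/32, 11/32, 3/8), H(Y) = 0.4741 dits

Joint entropy: H(X,Y) = 0.8887 dits

I(X;Y) = 0.4359 + 0.4741 - 0.8887 = 0.0213 dits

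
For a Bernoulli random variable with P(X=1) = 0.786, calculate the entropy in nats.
0.5192 nats

The binary entropy function is:
H(p) = -p log(p) - (1-p) log(1-p)

H(0.786) = -0.786 × log_e(0.786) - 0.214 × log_e(0.214)
H(0.786) = 0.5192 nats

Note: Binary entropy is maximized at p=0.5 (H=1 bit) and minimized at p=0 or p=1 (H=0).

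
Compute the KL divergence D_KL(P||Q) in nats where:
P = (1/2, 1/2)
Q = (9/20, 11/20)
0.0050 nats

KL divergence: D_KL(P||Q) = Σ p(x) log(p(x)/q(x))

Computing term by term:
  x=0: 1/2 × log_e[(1/2)/(9/20)] = 1/2 × 0.1054 = 0.0527
  x=1: 1/2 × log_e[(1/2)/(11/20)] = 1/2 × -0.0953 = -0.0477

D_KL(P||Q) = 0.0050 nats

Note: KL divergence is always non-negative and equals 0 iff P = Q.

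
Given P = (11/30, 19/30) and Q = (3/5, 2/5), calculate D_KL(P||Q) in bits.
0.1594 bits

KL divergence: D_KL(P||Q) = Σ p(x) log(p(x)/q(x))

Computing term by term:
  x=0: 11/30 × log_2[(11/30)/(3/5)] = 11/30 × -0.7105 = -0.2605
  x=1: 19/30 × log_2[(19/30)/(2/5)] = 19/30 × 0.6630 = 0.4199

D_KL(P||Q) = 0.1594 bits

Note: KL divergence is always non-negative and equals 0 iff P = Q.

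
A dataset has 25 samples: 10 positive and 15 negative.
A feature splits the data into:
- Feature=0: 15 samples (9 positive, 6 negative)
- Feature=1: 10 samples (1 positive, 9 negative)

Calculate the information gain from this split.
0.2008 bits

Information Gain = H(Y) - H(Y|Feature)

Before split:
P(positive) = 10/25 = 0.4000
H(Y) = 0.9710 bits

After split:
Feature=0: H = 0.9710 bits (weight = 15/25)
Feature=1: H = 0.4690 bits (weight = 10/25)
H(Y|Feature) = (15/25)×0.9710 + (10/25)×0.4690 = 0.7702 bits

Information Gain = 0.9710 - 0.7702 = 0.2008 bits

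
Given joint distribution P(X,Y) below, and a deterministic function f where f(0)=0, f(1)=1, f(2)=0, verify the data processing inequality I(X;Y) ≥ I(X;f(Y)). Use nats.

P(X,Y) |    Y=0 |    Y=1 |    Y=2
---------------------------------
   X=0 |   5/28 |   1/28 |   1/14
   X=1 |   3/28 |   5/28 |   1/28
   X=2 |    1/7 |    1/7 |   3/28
I(X;Y) = 0.0743, I(X;f(Y)) = 0.0658, inequality holds: 0.0743 ≥ 0.0658

Data Processing Inequality: For any Markov chain X → Y → Z, we have I(X;Y) ≥ I(X;Z).

Here Z = f(Y) is a deterministic function of Y, forming X → Y → Z.

Original I(X;Y) = 0.0743 nats

After applying f:
P(X,Z) where Z=f(Y):
- P(X,Z=0) = P(X,Y=0) + P(X,Y=2)
- P(X,Z=1) = P(X,Y=1)

I(X;Z) = I(X;f(Y)) = 0.0658 nats

Verification: 0.0743 ≥ 0.0658 ✓

Information cannot be created by processing; the function f can only lose information about X.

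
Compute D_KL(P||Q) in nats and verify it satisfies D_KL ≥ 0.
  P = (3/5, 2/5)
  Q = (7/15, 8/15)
0.0357 nats

KL divergence satisfies the Gibbs inequality: D_KL(P||Q) ≥ 0 for all distributions P, Q.

D_KL(P||Q) = Σ p(x) log(p(x)/q(x))
Term by term:
  x=0: 3/5 × log_e[(3/5)/(7/15)] = 0.1508
  x=1: 2/5 × log_e[(2/5)/(8/15)] = -0.1151
D_KL(P||Q) = 0.0357 nats

D_KL(P||Q) = 0.0357 ≥ 0 ✓

This non-negativity is a fundamental property: relative entropy cannot be negative because it measures how different Q is from P.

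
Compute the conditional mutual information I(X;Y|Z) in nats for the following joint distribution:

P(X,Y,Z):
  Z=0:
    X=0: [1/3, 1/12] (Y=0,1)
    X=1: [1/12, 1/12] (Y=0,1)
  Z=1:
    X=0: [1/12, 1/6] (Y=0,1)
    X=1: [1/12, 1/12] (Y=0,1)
0.0307 nats

Conditional mutual information: I(X;Y|Z) = H(X|Z) + H(Y|Z) - H(X,Y|Z)

H(Z) = 0.6792
H(X,Z) = 1.3086 → H(X|Z) = 0.6294
H(Y,Z) = 1.3086 → H(Y|Z) = 0.6294
H(X,Y,Z) = 1.9073 → H(X,Y|Z) = 1.2281

I(X;Y|Z) = 0.6294 + 0.6294 - 1.2281 = 0.0307 nats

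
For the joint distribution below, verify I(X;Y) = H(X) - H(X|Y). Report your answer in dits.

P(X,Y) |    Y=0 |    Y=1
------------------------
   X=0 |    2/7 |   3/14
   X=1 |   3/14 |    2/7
I(X;Y) = 0.0044 dits

Mutual information has multiple equivalent forms:
- I(X;Y) = H(X) - H(X|Y)
- I(X;Y) = H(Y) - H(Y|X)
- I(X;Y) = H(X) + H(Y) - H(X,Y)

Computing all quantities:
H(X) = 0.3010, H(Y) = 0.3010, H(X,Y) = 0.5976
H(X|Y) = 0.2966, H(Y|X) = 0.2966

Verification:
H(X) - H(X|Y) = 0.3010 - 0.2966 = 0.0044
H(Y) - H(Y|X) = 0.3010 - 0.2966 = 0.0044
H(X) + H(Y) - H(X,Y) = 0.3010 + 0.3010 - 0.5976 = 0.0044

All forms give I(X;Y) = 0.0044 dits. ✓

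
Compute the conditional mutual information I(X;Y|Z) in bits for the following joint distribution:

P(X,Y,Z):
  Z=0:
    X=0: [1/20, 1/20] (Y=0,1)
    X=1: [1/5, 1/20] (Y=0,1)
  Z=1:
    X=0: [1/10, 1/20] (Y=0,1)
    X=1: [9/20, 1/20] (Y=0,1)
0.0520 bits

Conditional mutual information: I(X;Y|Z) = H(X|Z) + H(Y|Z) - H(X,Y|Z)

H(Z) = 0.9341
H(X,Z) = 1.7427 → H(X|Z) = 0.8087
H(Y,Z) = 1.6388 → H(Y|Z) = 0.7047
H(X,Y,Z) = 2.3955 → H(X,Y|Z) = 1.4614

I(X;Y|Z) = 0.8087 + 0.7047 - 1.4614 = 0.0520 bits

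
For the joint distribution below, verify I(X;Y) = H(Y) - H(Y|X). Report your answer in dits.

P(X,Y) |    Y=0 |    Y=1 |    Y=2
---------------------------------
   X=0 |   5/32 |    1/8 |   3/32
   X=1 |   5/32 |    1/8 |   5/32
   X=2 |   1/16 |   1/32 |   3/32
I(X;Y) = 0.0085 dits

Mutual information has multiple equivalent forms:
- I(X;Y) = H(X) - H(X|Y)
- I(X;Y) = H(Y) - H(Y|X)
- I(X;Y) = H(X) + H(Y) - H(X,Y)

Computing all quantities:
H(X) = 0.4531, H(Y) = 0.4741, H(X,Y) = 0.9187
H(X|Y) = 0.4446, H(Y|X) = 0.4656

Verification:
H(X) - H(X|Y) = 0.4531 - 0.4446 = 0.0085
H(Y) - H(Y|X) = 0.4741 - 0.4656 = 0.0085
H(X) + H(Y) - H(X,Y) = 0.4531 + 0.4741 - 0.9187 = 0.0085

All forms give I(X;Y) = 0.0085 dits. ✓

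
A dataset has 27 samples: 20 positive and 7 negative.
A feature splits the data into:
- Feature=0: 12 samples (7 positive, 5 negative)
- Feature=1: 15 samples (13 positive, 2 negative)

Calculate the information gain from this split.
0.0754 bits

Information Gain = H(Y) - H(Y|Feature)

Before split:
P(positive) = 20/27 = 0.7407
H(Y) = 0.8256 bits

After split:
Feature=0: H = 0.9799 bits (weight = 12/27)
Feature=1: H = 0.5665 bits (weight = 15/27)
H(Y|Feature) = (12/27)×0.9799 + (15/27)×0.5665 = 0.7502 bits

Information Gain = 0.8256 - 0.7502 = 0.0754 bits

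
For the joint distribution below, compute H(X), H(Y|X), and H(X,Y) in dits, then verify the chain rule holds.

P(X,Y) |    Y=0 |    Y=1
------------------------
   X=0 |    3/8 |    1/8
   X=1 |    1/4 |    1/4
H(X,Y) = 0.5737, H(X) = 0.3010, H(Y|X) = 0.2726 (all in dits)

Chain rule: H(X,Y) = H(X) + H(Y|X)

Left side — joint entropy directly:
H(X,Y) = -Σ p(x,y) log p(x,y) = 0.5737 dits

Right side — compute H(Y|X) from the conditional distributions:
P(X) = (1/2, 1/2), so H(X) = 0.3010 dits
H(Y|X) = Σ_x P(X=x) · H(Y|X=x):
  P(Y|X=0) = (3/4, 1/4), H(Y|X=0) = 0.2442, weight P(X=0) = 1/2
  P(Y|X=1) = (1/2, 1/2), H(Y|X=1) = 0.3010, weight P(X=1) = 1/2
H(Y|X) = 0.2726 dits

H(X) + H(Y|X) = 0.3010 + 0.2726 = 0.5737 dits

Both sides equal 0.5737 dits. ✓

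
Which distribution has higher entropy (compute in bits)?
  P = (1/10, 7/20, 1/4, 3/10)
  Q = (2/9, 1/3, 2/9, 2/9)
Q

Computing entropies in bits:
H(P) = 1.8834
H(Q) = 1.9749

Distribution Q has higher entropy.

Intuition: The distribution closer to uniform (more spread out) has higher entropy.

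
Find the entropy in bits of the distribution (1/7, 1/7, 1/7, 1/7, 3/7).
2.1281 bits

Shannon entropy is H(X) = -Σ p(x) log p(x).

For P = (1/7, 1/7, 1/7, 1/7, 3/7):
H = -1/7 × log_2(1/7) -1/7 × log_2(1/7) -1/7 × log_2(1/7) -1/7 × log_2(1/7) -3/7 × log_2(3/7)
H = 2.1281 bits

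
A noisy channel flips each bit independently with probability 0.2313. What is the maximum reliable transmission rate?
0.2197 bits

For a binary symmetric channel (BSC) with error probability p:
Capacity C = 1 - H(p) bits per symbol

where H(p) = -p log₂(p) - (1-p) log₂(1-p) is the binary entropy function.

H(0.2313) = 0.7803 bits
C = 1 - 0.7803 = 0.2197 bits per symbol

This means we can reliably transmit up to 0.2197 bits of information per channel use.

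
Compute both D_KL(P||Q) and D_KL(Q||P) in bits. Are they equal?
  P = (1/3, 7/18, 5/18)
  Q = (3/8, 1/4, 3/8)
D_KL(P||Q) = 0.0710, D_KL(Q||P) = 0.0667

KL divergence is not symmetric: D_KL(P||Q) ≠ D_KL(Q||P) in general.

D_KL(P||Q) = 0.0710 bits
D_KL(Q||P) = 0.0667 bits

No, they are not equal!

This asymmetry is why KL divergence is not a true distance metric.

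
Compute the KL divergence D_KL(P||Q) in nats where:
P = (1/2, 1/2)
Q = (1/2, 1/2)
0.0000 nats

KL divergence: D_KL(P||Q) = Σ p(x) log(p(x)/q(x))

Computing term by term:
  x=0: 1/2 × log_e[(1/2)/(1/2)] = 1/2 × 0.0000 = 0.0000
  x=1: 1/2 × log_e[(1/2)/(1/2)] = 1/2 × 0.0000 = 0.0000

D_KL(P||Q) = 0.0000 nats

Note: KL divergence is always non-negative and equals 0 iff P = Q.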